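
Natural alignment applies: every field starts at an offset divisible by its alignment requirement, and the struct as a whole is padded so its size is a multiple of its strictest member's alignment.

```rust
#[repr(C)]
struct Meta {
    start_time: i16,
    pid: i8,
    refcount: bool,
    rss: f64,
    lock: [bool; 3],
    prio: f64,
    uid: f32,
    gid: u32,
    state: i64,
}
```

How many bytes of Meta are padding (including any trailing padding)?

9

0..2  start_time  (2B, 2-aligned)
2..3  pid  (1B, 1-aligned)
3..4  refcount  (1B, 1-aligned)
4..8  -- padding (4B)
8..16  rss  (8B, 8-aligned)
16..19  lock  (3B, 1-aligned)
19..24  -- padding (5B)
24..32  prio  (8B, 8-aligned)
32..36  uid  (4B, 4-aligned)
36..40  gid  (4B, 4-aligned)
40..48  state  (8B, 8-aligned)
sizeof = 48, alignof = 8
data bytes 39, size 48 → padding 9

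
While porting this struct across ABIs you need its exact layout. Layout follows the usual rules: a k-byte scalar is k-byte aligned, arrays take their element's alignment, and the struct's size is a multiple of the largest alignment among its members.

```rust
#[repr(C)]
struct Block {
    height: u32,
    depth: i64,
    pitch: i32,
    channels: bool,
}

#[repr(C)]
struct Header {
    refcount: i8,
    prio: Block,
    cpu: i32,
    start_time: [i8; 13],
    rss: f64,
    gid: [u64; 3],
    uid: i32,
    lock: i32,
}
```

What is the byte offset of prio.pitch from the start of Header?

24

Block: @0: height [4B, align 4] → 4; +4 pad (align 8); @8: depth [8B, align 8] → 16; @16: pitch [4B, align 4] → 20; @20: channels [1B, align 1] → 21; +3 tail pad (align 8); size 24, align 8
@0: refcount [1B, align 1] → 1
+7 pad (align 8)
@8: prio [24B, align 8] → 32
within Block: pitch at 16
8 + 16 = 24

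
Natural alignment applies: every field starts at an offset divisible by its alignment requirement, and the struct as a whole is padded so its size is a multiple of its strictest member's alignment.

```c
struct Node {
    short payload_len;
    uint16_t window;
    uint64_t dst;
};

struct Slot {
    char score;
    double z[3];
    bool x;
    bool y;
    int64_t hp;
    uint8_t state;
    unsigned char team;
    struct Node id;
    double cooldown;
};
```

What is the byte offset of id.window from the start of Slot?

58

Node: 0..2  payload_len  (2B, 2-aligned); 2..4  window  (2B, 2-aligned); 4..8  -- padding (4B); 8..16  dst  (8B, 8-aligned); sizeof = 16, alignof = 8
0..1  score  (1B, 1-aligned)
1..8  -- padding (7B)
8..32  z  (24B, 8-aligned)
32..33  x  (1B, 1-aligned)
33..34  y  (1B, 1-aligned)
34..40  -- padding (6B)
40..48  hp  (8B, 8-aligned)
48..49  state  (1B, 1-aligned)
49..50  team  (1B, 1-aligned)
50..56  -- padding (6B)
56..72  id  (16B, 8-aligned)
within Node: window at 2
56 + 2 = 58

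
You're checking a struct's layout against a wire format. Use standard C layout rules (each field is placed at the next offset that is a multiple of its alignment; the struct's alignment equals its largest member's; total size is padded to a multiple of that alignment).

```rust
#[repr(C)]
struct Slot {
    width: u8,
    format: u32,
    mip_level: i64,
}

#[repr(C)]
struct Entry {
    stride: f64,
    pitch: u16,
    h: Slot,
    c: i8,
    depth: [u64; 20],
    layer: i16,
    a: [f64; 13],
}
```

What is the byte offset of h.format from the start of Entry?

Slot: @0: width [1B, align 1] → 1; +3 pad (align 4); @4: format [4B, align 4] → 8; @8: mip_level [8B, align 8] → 16; size 16, align 8
@0: stride [8B, align 8] → 8
@8: pitch [2B, align 2] → 10
+6 pad (align 8)
@16: h [16B, align 8] → 32
within Slot: format at 4
16 + 4 = 20

20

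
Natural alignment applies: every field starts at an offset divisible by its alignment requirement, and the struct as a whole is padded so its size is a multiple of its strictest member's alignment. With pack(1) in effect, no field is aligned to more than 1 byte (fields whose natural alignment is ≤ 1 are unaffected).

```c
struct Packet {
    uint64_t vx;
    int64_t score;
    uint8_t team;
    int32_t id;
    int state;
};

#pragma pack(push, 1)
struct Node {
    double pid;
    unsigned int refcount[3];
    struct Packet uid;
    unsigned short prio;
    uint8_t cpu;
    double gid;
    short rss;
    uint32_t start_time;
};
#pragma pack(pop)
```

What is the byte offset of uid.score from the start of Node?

Packet: 0..8  vx  (8B, 8-aligned); 8..16  score  (8B, 8-aligned); 16..17  team  (1B, 1-aligned); 17..20  -- padding (3B); 20..24  id  (4B, 4-aligned); 24..28  state  (4B, 4-aligned); 28..32  -- tail padding (4B); sizeof = 32, alignof = 8
0..8  pid  (8B, 1-aligned)
8..20  refcount  (12B, 1-aligned)
20..52  uid  (32B, 1-aligned)
within Packet: score at 8
20 + 8 = 28

28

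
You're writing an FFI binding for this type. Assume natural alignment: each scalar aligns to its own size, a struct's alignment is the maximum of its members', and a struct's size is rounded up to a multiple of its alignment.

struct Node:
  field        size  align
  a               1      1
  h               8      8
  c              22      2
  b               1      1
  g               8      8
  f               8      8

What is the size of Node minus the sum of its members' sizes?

8

@0: a [1B, align 1] → 1
+7 pad (align 8)
@8: h [8B, align 8] → 16
@16: c [22B, align 2] → 38
@38: b [1B, align 1] → 39
+1 pad (align 8)
@40: g [8B, align 8] → 48
@48: f [8B, align 8] → 56
size 56, align 8
data bytes 48, size 56 → padding 8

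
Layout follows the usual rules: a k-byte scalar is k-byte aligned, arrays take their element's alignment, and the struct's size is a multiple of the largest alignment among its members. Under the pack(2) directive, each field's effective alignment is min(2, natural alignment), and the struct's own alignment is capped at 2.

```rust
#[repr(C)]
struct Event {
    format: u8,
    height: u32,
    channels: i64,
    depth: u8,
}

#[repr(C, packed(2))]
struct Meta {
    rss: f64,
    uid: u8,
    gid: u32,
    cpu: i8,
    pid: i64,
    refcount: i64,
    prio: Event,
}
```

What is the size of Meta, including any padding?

56 bytes

Event: 0..1  format  (1B, 1-aligned); 1..4  -- padding (3B); 4..8  height  (4B, 4-aligned); 8..16  channels  (8B, 8-aligned); 16..17  depth  (1B, 1-aligned); 17..24  -- tail padding (7B); sizeof = 24, alignof = 8
0..8  rss  (8B, 2-aligned)
8..9  uid  (1B, 1-aligned)
9..10  -- padding (1B)
10..14  gid  (4B, 2-aligned)
14..15  cpu  (1B, 1-aligned)
15..16  -- padding (1B)
16..24  pid  (8B, 2-aligned)
24..32  refcount  (8B, 2-aligned)
32..56  prio  (24B, 2-aligned)
sizeof = 56, alignof = 2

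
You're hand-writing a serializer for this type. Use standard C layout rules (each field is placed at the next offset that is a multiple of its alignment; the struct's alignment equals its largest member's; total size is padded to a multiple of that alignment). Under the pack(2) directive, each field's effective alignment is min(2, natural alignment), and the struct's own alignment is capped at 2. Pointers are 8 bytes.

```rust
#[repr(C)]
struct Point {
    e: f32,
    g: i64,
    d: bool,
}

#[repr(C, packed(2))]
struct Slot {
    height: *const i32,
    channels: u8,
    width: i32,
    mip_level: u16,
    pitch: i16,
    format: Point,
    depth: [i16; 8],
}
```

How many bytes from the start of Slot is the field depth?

Point: 0..4  e  (4B, 4-aligned); 4..8  -- padding (4B); 8..16  g  (8B, 8-aligned); 16..17  d  (1B, 1-aligned); 17..24  -- tail padding (7B); sizeof = 24, alignof = 8
0..8  height  (8B, 2-aligned)
8..9  channels  (1B, 1-aligned)
9..10  -- padding (1B)
10..14  width  (4B, 2-aligned)
14..16  mip_level  (2B, 2-aligned)
16..18  pitch  (2B, 2-aligned)
18..42  format  (24B, 2-aligned)
42..58  depth  (16B, 2-aligned)

42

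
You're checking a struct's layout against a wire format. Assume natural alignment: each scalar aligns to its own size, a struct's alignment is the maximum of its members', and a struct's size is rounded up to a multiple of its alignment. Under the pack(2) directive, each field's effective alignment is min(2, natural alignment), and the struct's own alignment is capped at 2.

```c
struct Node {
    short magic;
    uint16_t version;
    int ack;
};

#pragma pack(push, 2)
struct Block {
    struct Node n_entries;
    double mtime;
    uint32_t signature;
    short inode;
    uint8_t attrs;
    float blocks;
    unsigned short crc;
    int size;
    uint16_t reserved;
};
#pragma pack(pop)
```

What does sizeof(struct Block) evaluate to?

Node: 0..2  magic  (2B, 2-aligned); 2..4  version  (2B, 2-aligned); 4..8  ack  (4B, 4-aligned); sizeof = 8, alignof = 4
0..8  n_entries  (8B, 2-aligned)
8..16  mtime  (8B, 2-aligned)
16..20  signature  (4B, 2-aligned)
20..22  inode  (2B, 2-aligned)
22..23  attrs  (1B, 1-aligned)
23..24  -- padding (1B)
24..28  blocks  (4B, 2-aligned)
28..30  crc  (2B, 2-aligned)
30..34  size  (4B, 2-aligned)
34..36  reserved  (2B, 2-aligned)
sizeof = 36, alignof = 2

36 bytes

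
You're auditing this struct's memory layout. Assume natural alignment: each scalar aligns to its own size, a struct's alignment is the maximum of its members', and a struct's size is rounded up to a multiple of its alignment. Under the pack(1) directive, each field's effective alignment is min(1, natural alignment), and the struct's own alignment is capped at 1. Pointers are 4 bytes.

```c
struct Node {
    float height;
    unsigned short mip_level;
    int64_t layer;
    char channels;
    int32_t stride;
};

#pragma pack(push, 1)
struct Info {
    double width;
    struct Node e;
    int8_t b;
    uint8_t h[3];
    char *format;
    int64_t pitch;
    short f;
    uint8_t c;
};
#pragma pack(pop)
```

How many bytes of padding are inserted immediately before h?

Node: 0..4  height  (4B, 4-aligned); 4..6  mip_level  (2B, 2-aligned); 6..8  -- padding (2B); 8..16  layer  (8B, 8-aligned); 16..17  channels  (1B, 1-aligned); 17..20  -- padding (3B); 20..24  stride  (4B, 4-aligned); sizeof = 24, alignof = 8
0..8  width  (8B, 1-aligned)
8..32  e  (24B, 1-aligned)
32..33  b  (1B, 1-aligned)
33..36  h  (3B, 1-aligned)

0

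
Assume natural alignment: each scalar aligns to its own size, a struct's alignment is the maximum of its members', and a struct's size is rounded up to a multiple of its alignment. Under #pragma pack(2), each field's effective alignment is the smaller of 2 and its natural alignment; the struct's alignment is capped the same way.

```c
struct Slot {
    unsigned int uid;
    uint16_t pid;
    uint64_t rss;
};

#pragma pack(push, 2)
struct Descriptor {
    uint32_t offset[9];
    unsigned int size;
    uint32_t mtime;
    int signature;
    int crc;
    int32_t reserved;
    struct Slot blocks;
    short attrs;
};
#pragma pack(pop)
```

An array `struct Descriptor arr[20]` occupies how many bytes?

1480

Slot: uid at 0 (size 4, align 4) → ends 4; pid at 4 (size 2, align 2) → ends 6; pad 2 to align 8 for rss; rss at 8 (size 8, align 8) → ends 16; total 16 bytes, alignment 8
offset at 0 (size 36, align 2) → ends 36
size at 36 (size 4, align 2) → ends 40
mtime at 40 (size 4, align 2) → ends 44
signature at 44 (size 4, align 2) → ends 48
crc at 48 (size 4, align 2) → ends 52
reserved at 52 (size 4, align 2) → ends 56
blocks at 56 (size 16, align 2) → ends 72
attrs at 72 (size 2, align 2) → ends 74
total 74 bytes, alignment 2
array of 20: 20 × 74 = 1480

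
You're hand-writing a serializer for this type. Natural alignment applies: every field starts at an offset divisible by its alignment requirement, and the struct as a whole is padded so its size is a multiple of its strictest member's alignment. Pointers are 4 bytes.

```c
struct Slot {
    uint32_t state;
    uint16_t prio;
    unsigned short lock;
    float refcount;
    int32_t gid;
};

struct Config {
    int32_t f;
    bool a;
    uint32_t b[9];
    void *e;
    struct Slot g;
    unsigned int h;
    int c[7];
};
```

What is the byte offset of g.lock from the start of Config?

54

Slot: 0..4  state  (4B, 4-aligned); 4..6  prio  (2B, 2-aligned); 6..8  lock  (2B, 2-aligned); 8..12  refcount  (4B, 4-aligned); 12..16  gid  (4B, 4-aligned); sizeof = 16, alignof = 4
0..4  f  (4B, 4-aligned)
4..5  a  (1B, 1-aligned)
5..8  -- padding (3B)
8..44  b  (36B, 4-aligned)
44..48  e  (4B, 4-aligned)
48..64  g  (16B, 4-aligned)
within Slot: lock at 6
48 + 6 = 54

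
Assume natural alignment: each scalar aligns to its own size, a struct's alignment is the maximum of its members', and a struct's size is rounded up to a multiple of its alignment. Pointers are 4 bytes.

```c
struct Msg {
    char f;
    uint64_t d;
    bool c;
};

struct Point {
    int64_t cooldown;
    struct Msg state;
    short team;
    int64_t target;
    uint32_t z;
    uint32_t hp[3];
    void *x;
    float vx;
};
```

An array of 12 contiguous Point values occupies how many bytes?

Msg: f at 0 (size 1, align 1) → ends 1; pad 7 to align 8 for d; d at 8 (size 8, align 8) → ends 16; c at 16 (size 1, align 1) → ends 17; tail pad 7 to reach multiple of 8; total 24 bytes, alignment 8
cooldown at 0 (size 8, align 8) → ends 8
state at 8 (size 24, align 8) → ends 32
team at 32 (size 2, align 2) → ends 34
pad 6 to align 8 for target
target at 40 (size 8, align 8) → ends 48
z at 48 (size 4, align 4) → ends 52
hp at 52 (size 12, align 4) → ends 64
x at 64 (size 4, align 4) → ends 68
vx at 68 (size 4, align 4) → ends 72
total 72 bytes, alignment 8
array of 12: 12 × 72 = 864

864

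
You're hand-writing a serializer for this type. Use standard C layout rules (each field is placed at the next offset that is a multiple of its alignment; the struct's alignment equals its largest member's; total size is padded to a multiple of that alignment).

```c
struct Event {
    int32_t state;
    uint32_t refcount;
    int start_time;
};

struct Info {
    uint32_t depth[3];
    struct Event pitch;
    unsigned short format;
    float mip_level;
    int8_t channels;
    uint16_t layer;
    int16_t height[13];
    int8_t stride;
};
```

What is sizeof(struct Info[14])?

896

Event: 0..4  state  (4B, 4-aligned); 4..8  refcount  (4B, 4-aligned); 8..12  start_time  (4B, 4-aligned); sizeof = 12, alignof = 4
0..12  depth  (12B, 4-aligned)
12..24  pitch  (12B, 4-aligned)
24..26  format  (2B, 2-aligned)
26..28  -- padding (2B)
28..32  mip_level  (4B, 4-aligned)
32..33  channels  (1B, 1-aligned)
33..34  -- padding (1B)
34..36  layer  (2B, 2-aligned)
36..62  height  (26B, 2-aligned)
62..63  stride  (1B, 1-aligned)
63..64  -- tail padding (1B)
sizeof = 64, alignof = 4
array of 14: 14 × 64 = 896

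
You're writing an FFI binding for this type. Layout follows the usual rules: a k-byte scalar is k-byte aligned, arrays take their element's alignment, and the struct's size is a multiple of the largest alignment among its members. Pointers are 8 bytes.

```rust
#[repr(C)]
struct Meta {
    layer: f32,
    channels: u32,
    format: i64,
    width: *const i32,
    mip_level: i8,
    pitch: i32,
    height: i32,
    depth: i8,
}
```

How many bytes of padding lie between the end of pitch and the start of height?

layer at 0 (size 4, align 4) → ends 4
channels at 4 (size 4, align 4) → ends 8
format at 8 (size 8, align 8) → ends 16
width at 16 (size 8, align 8) → ends 24
mip_level at 24 (size 1, align 1) → ends 25
pad 3 to align 4 for pitch
pitch at 28 (size 4, align 4) → ends 32
height at 32 (size 4, align 4) → ends 36

0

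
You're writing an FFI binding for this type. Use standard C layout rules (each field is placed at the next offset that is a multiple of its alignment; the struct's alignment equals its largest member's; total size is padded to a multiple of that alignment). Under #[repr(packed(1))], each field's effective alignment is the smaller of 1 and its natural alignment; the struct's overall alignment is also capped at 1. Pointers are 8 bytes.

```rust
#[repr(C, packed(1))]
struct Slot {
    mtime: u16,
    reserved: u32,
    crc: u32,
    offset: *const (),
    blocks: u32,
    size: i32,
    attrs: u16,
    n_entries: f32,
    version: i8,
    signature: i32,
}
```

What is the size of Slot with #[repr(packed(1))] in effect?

0..2  mtime  (2B, 1-aligned)
2..6  reserved  (4B, 1-aligned)
6..10  crc  (4B, 1-aligned)
10..18  offset  (8B, 1-aligned)
18..22  blocks  (4B, 1-aligned)
22..26  size  (4B, 1-aligned)
26..28  attrs  (2B, 1-aligned)
28..32  n_entries  (4B, 1-aligned)
32..33  version  (1B, 1-aligned)
33..37  signature  (4B, 1-aligned)
sizeof = 37, alignof = 1

37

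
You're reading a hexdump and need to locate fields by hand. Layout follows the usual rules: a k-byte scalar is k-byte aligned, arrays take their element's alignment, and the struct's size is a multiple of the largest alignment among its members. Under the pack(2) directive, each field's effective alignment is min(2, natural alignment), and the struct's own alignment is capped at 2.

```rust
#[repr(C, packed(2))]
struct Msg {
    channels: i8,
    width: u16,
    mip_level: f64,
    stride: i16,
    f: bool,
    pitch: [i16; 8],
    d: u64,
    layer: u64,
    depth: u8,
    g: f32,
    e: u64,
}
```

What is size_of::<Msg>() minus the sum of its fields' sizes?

3

channels at 0 (size 1, align 1) → ends 1
pad 1 to align 2 for width
width at 2 (size 2, align 2) → ends 4
mip_level at 4 (size 8, align 2) → ends 12
stride at 12 (size 2, align 2) → ends 14
f at 14 (size 1, align 1) → ends 15
pad 1 to align 2 for pitch
pitch at 16 (size 16, align 2) → ends 32
d at 32 (size 8, align 2) → ends 40
layer at 40 (size 8, align 2) → ends 48
depth at 48 (size 1, align 1) → ends 49
pad 1 to align 2 for g
g at 50 (size 4, align 2) → ends 54
e at 54 (size 8, align 2) → ends 62
total 62 bytes, alignment 2
data bytes 59, size 62 → padding 3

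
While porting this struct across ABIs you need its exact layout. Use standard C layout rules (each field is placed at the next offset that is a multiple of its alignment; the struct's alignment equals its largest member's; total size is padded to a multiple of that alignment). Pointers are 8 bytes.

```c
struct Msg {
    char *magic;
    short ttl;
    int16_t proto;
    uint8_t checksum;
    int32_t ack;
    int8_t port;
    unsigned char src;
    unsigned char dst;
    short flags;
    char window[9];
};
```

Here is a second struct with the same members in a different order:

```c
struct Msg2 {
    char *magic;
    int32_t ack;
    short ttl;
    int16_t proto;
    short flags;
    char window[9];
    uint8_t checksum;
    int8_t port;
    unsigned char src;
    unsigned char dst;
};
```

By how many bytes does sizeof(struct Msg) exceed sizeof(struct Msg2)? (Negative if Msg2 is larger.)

@0: magic [8B, align 8] → 8
@8: ttl [2B, align 2] → 10
@10: proto [2B, align 2] → 12
@12: checksum [1B, align 1] → 13
+3 pad (align 4)
@16: ack [4B, align 4] → 20
@20: port [1B, align 1] → 21
@21: src [1B, align 1] → 22
@22: dst [1B, align 1] → 23
+1 pad (align 2)
@24: flags [2B, align 2] → 26
@26: window [9B, align 1] → 35
+5 tail pad (align 8)
size 40, align 8
— Msg2 —
@0: magic [8B, align 8] → 8
@8: ack [4B, align 4] → 12
@12: ttl [2B, align 2] → 14
@14: proto [2B, align 2] → 16
@16: flags [2B, align 2] → 18
@18: window [9B, align 1] → 27
@27: checksum [1B, align 1] → 28
@28: port [1B, align 1] → 29
@29: src [1B, align 1] → 30
@30: dst [1B, align 1] → 31
+1 tail pad (align 8)
size 32, align 8
40 − 32 = 8

8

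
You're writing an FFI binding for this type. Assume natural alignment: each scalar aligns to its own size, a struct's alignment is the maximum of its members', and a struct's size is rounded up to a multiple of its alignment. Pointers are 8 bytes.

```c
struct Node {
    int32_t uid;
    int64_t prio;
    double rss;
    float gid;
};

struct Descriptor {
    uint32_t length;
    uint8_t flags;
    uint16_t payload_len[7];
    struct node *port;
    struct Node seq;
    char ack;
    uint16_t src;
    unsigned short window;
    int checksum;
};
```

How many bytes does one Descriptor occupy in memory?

80 bytes

Node: @0: uid [4B, align 4] → 4; +4 pad (align 8); @8: prio [8B, align 8] → 16; @16: rss [8B, align 8] → 24; @24: gid [4B, align 4] → 28; +4 tail pad (align 8); size 32, align 8
@0: length [4B, align 4] → 4
@4: flags [1B, align 1] → 5
+1 pad (align 2)
@6: payload_len [14B, align 2] → 20
+4 pad (align 8)
@24: port [8B, align 8] → 32
@32: seq [32B, align 8] → 64
@64: ack [1B, align 1] → 65
+1 pad (align 2)
@66: src [2B, align 2] → 68
@68: window [2B, align 2] → 70
+2 pad (align 4)
@72: checksum [4B, align 4] → 76
+4 tail pad (align 8)
size 80, align 8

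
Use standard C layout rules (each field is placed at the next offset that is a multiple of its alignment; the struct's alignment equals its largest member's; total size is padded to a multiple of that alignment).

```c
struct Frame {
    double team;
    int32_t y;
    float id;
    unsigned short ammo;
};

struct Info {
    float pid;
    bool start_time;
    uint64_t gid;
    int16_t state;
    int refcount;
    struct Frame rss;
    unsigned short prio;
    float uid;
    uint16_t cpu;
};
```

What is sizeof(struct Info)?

Frame: @0: team [8B, align 8] → 8; @8: y [4B, align 4] → 12; @12: id [4B, align 4] → 16; @16: ammo [2B, align 2] → 18; +6 tail pad (align 8); size 24, align 8
@0: pid [4B, align 4] → 4
@4: start_time [1B, align 1] → 5
+3 pad (align 8)
@8: gid [8B, align 8] → 16
@16: state [2B, align 2] → 18
+2 pad (align 4)
@20: refcount [4B, align 4] → 24
@24: rss [24B, align 8] → 48
@48: prio [2B, align 2] → 50
+2 pad (align 4)
@52: uid [4B, align 4] → 56
@56: cpu [2B, align 2] → 58
+6 tail pad (align 8)
size 64, align 8

64 bytes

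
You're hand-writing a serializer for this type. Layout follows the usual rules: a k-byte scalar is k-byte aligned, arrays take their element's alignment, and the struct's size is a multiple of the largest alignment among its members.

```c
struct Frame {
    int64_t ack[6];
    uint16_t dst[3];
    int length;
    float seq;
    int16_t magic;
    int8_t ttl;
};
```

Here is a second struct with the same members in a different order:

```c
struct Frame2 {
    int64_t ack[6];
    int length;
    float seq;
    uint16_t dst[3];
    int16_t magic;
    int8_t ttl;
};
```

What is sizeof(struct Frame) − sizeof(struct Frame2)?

0..48  ack  (48B, 8-aligned)
48..54  dst  (6B, 2-aligned)
54..56  -- padding (2B)
56..60  length  (4B, 4-aligned)
60..64  seq  (4B, 4-aligned)
64..66  magic  (2B, 2-aligned)
66..67  ttl  (1B, 1-aligned)
67..72  -- tail padding (5B)
sizeof = 72, alignof = 8
— Frame2 —
0..48  ack  (48B, 8-aligned)
48..52  length  (4B, 4-aligned)
52..56  seq  (4B, 4-aligned)
56..62  dst  (6B, 2-aligned)
62..64  magic  (2B, 2-aligned)
64..65  ttl  (1B, 1-aligned)
65..72  -- tail padding (7B)
sizeof = 72, alignof = 8
72 − 72 = 0

0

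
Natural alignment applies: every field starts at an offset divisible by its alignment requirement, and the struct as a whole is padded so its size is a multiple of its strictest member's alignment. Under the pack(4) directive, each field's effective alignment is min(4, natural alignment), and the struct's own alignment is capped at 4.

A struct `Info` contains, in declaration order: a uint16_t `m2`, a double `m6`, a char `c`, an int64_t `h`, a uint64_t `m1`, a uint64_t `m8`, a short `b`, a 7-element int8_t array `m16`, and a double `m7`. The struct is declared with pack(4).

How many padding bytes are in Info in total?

8

0..2  m2  (2B, 2-aligned)
2..4  -- padding (2B)
4..12  m6  (8B, 4-aligned)
12..13  c  (1B, 1-aligned)
13..16  -- padding (3B)
16..24  h  (8B, 4-aligned)
24..32  m1  (8B, 4-aligned)
32..40  m8  (8B, 4-aligned)
40..42  b  (2B, 2-aligned)
42..49  m16  (7B, 1-aligned)
49..52  -- padding (3B)
52..60  m7  (8B, 4-aligned)
sizeof = 60, alignof = 4
data bytes 52, size 60 → padding 8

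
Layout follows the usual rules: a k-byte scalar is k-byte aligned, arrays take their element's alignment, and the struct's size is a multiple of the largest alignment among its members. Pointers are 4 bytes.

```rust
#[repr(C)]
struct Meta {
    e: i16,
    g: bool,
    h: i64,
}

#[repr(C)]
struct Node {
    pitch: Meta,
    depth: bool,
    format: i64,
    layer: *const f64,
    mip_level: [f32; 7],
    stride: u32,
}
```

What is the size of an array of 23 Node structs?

1656

Meta: @0: e [2B, align 2] → 2; @2: g [1B, align 1] → 3; +5 pad (align 8); @8: h [8B, align 8] → 16; size 16, align 8
@0: pitch [16B, align 8] → 16
@16: depth [1B, align 1] → 17
+7 pad (align 8)
@24: format [8B, align 8] → 32
@32: layer [4B, align 4] → 36
@36: mip_level [28B, align 4] → 64
@64: stride [4B, align 4] → 68
+4 tail pad (align 8)
size 72, align 8
array of 23: 23 × 72 = 1656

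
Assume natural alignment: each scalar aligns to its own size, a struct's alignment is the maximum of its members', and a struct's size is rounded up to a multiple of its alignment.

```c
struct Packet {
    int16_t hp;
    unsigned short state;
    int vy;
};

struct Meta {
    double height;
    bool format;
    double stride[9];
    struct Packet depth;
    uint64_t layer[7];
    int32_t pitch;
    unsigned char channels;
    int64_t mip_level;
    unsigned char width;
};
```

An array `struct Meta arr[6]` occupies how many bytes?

Packet: 0..2  hp  (2B, 2-aligned); 2..4  state  (2B, 2-aligned); 4..8  vy  (4B, 4-aligned); sizeof = 8, alignof = 4
0..8  height  (8B, 8-aligned)
8..9  format  (1B, 1-aligned)
9..16  -- padding (7B)
16..88  stride  (72B, 8-aligned)
88..96  depth  (8B, 4-aligned)
96..152  layer  (56B, 8-aligned)
152..156  pitch  (4B, 4-aligned)
156..157  channels  (1B, 1-aligned)
157..160  -- padding (3B)
160..168  mip_level  (8B, 8-aligned)
168..169  width  (1B, 1-aligned)
169..176  -- tail padding (7B)
sizeof = 176, alignof = 8
array of 6: 6 × 176 = 1056

1056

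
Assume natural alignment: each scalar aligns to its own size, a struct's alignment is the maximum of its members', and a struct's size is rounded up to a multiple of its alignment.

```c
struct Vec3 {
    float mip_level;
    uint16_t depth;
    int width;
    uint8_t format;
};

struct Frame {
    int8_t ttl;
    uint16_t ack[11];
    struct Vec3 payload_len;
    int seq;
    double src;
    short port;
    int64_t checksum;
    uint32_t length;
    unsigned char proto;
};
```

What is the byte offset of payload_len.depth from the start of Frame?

28

Vec3: 0..4  mip_level  (4B, 4-aligned); 4..6  depth  (2B, 2-aligned); 6..8  -- padding (2B); 8..12  width  (4B, 4-aligned); 12..13  format  (1B, 1-aligned); 13..16  -- tail padding (3B); sizeof = 16, alignof = 4
0..1  ttl  (1B, 1-aligned)
1..2  -- padding (1B)
2..24  ack  (22B, 2-aligned)
24..40  payload_len  (16B, 4-aligned)
within Vec3: depth at 4
24 + 4 = 28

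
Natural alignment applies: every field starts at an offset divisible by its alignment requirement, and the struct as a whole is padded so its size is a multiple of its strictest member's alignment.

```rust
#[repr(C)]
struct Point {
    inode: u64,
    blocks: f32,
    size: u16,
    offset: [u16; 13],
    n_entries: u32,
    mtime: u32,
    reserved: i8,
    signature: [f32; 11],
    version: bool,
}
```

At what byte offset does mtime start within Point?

44

@0: inode [8B, align 8] → 8
@8: blocks [4B, align 4] → 12
@12: size [2B, align 2] → 14
@14: offset [26B, align 2] → 40
@40: n_entries [4B, align 4] → 44
@44: mtime [4B, align 4] → 48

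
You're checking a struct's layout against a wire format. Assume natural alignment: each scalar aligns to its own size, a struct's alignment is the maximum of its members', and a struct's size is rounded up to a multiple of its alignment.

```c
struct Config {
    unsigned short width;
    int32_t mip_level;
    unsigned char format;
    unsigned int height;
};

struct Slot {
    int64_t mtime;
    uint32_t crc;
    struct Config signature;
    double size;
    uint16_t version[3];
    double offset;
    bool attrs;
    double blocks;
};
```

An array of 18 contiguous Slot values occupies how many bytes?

1296

Config: @0: width [2B, align 2] → 2; +2 pad (align 4); @4: mip_level [4B, align 4] → 8; @8: format [1B, align 1] → 9; +3 pad (align 4); @12: height [4B, align 4] → 16; size 16, align 4
@0: mtime [8B, align 8] → 8
@8: crc [4B, align 4] → 12
@12: signature [16B, align 4] → 28
+4 pad (align 8)
@32: size [8B, align 8] → 40
@40: version [6B, align 2] → 46
+2 pad (align 8)
@48: offset [8B, align 8] → 56
@56: attrs [1B, align 1] → 57
+7 pad (align 8)
@64: blocks [8B, align 8] → 72
size 72, align 8
array of 18: 18 × 72 = 1296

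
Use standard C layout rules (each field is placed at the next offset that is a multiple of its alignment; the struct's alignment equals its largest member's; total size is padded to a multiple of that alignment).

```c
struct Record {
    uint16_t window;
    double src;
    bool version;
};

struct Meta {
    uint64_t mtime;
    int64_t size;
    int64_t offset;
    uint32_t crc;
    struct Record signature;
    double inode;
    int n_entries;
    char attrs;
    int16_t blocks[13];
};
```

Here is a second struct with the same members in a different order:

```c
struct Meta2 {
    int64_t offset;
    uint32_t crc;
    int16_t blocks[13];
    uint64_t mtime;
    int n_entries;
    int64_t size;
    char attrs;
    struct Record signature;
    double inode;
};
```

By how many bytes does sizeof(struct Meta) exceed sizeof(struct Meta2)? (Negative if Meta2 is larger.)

-8

Record: window at 0 (size 2, align 2) → ends 2; pad 6 to align 8 for src; src at 8 (size 8, align 8) → ends 16; version at 16 (size 1, align 1) → ends 17; tail pad 7 to reach multiple of 8; total 24 bytes, alignment 8
mtime at 0 (size 8, align 8) → ends 8
size at 8 (size 8, align 8) → ends 16
offset at 16 (size 8, align 8) → ends 24
crc at 24 (size 4, align 4) → ends 28
pad 4 to align 8 for signature
signature at 32 (size 24, align 8) → ends 56
inode at 56 (size 8, align 8) → ends 64
n_entries at 64 (size 4, align 4) → ends 68
attrs at 68 (size 1, align 1) → ends 69
pad 1 to align 2 for blocks
blocks at 70 (size 26, align 2) → ends 96
total 96 bytes, alignment 8
— Meta2 —
offset at 0 (size 8, align 8) → ends 8
crc at 8 (size 4, align 4) → ends 12
blocks at 12 (size 26, align 2) → ends 38
pad 2 to align 8 for mtime
mtime at 40 (size 8, align 8) → ends 48
n_entries at 48 (size 4, align 4) → ends 52
pad 4 to align 8 for size
size at 56 (size 8, align 8) → ends 64
attrs at 64 (size 1, align 1) → ends 65
pad 7 to align 8 for signature
signature at 72 (size 24, align 8) → ends 96
inode at 96 (size 8, align 8) → ends 104
total 104 bytes, alignment 8
96 − 104 = -8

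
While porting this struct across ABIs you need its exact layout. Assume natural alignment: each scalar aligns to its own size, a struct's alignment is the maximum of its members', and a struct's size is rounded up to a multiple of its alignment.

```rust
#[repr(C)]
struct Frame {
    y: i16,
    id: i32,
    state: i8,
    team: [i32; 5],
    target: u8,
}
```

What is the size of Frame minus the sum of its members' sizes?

0..2  y  (2B, 2-aligned)
2..4  -- padding (2B)
4..8  id  (4B, 4-aligned)
8..9  state  (1B, 1-aligned)
9..12  -- padding (3B)
12..32  team  (20B, 4-aligned)
32..33  target  (1B, 1-aligned)
33..36  -- tail padding (3B)
sizeof = 36, alignof = 4
data bytes 28, size 36 → padding 8

8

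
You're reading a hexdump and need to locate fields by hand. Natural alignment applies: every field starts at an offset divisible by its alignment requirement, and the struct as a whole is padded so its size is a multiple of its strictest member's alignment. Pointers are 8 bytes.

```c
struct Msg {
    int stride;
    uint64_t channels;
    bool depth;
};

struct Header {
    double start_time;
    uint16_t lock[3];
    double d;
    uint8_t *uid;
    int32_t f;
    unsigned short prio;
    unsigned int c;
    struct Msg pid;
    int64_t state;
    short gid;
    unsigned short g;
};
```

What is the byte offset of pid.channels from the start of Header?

56

Msg: @0: stride [4B, align 4] → 4; +4 pad (align 8); @8: channels [8B, align 8] → 16; @16: depth [1B, align 1] → 17; +7 tail pad (align 8); size 24, align 8
@0: start_time [8B, align 8] → 8
@8: lock [6B, align 2] → 14
+2 pad (align 8)
@16: d [8B, align 8] → 24
@24: uid [8B, align 8] → 32
@32: f [4B, align 4] → 36
@36: prio [2B, align 2] → 38
+2 pad (align 4)
@40: c [4B, align 4] → 44
+4 pad (align 8)
@48: pid [24B, align 8] → 72
within Msg: channels at 8
48 + 8 = 56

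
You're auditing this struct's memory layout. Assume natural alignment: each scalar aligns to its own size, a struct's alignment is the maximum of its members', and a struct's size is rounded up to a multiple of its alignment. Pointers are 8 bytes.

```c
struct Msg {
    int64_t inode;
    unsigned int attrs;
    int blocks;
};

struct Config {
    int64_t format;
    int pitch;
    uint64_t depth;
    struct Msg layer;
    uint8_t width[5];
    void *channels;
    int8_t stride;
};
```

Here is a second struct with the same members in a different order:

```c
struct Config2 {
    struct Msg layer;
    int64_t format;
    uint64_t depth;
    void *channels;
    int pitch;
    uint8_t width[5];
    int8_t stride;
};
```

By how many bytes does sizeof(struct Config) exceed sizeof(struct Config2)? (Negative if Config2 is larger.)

8

Msg: inode at 0 (size 8, align 8) → ends 8; attrs at 8 (size 4, align 4) → ends 12; blocks at 12 (size 4, align 4) → ends 16; total 16 bytes, alignment 8
format at 0 (size 8, align 8) → ends 8
pitch at 8 (size 4, align 4) → ends 12
pad 4 to align 8 for depth
depth at 16 (size 8, align 8) → ends 24
layer at 24 (size 16, align 8) → ends 40
width at 40 (size 5, align 1) → ends 45
pad 3 to align 8 for channels
channels at 48 (size 8, align 8) → ends 56
stride at 56 (size 1, align 1) → ends 57
tail pad 7 to reach multiple of 8
total 64 bytes, alignment 8
— Config2 —
layer at 0 (size 16, align 8) → ends 16
format at 16 (size 8, align 8) → ends 24
depth at 24 (size 8, align 8) → ends 32
channels at 32 (size 8, align 8) → ends 40
pitch at 40 (size 4, align 4) → ends 44
width at 44 (size 5, align 1) → ends 49
stride at 49 (size 1, align 1) → ends 50
tail pad 6 to reach multiple of 8
total 56 bytes, alignment 8
64 − 56 = 8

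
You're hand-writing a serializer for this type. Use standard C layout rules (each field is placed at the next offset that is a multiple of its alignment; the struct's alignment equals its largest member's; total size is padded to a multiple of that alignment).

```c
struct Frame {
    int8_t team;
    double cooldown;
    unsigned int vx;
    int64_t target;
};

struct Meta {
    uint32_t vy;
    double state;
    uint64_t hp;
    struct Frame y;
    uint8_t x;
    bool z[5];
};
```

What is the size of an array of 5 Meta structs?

320

Frame: @0: team [1B, align 1] → 1; +7 pad (align 8); @8: cooldown [8B, align 8] → 16; @16: vx [4B, align 4] → 20; +4 pad (align 8); @24: target [8B, align 8] → 32; size 32, align 8
@0: vy [4B, align 4] → 4
+4 pad (align 8)
@8: state [8B, align 8] → 16
@16: hp [8B, align 8] → 24
@24: y [32B, align 8] → 56
@56: x [1B, align 1] → 57
@57: z [5B, align 1] → 62
+2 tail pad (align 8)
size 64, align 8
array of 5: 5 × 64 = 320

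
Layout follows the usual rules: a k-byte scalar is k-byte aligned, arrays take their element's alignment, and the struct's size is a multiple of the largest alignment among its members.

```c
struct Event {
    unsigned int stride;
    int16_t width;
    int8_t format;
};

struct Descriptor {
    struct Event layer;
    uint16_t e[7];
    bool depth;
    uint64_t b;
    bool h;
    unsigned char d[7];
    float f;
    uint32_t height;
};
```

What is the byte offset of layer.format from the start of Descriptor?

6

Event: 0..4  stride  (4B, 4-aligned); 4..6  width  (2B, 2-aligned); 6..7  format  (1B, 1-aligned); 7..8  -- tail padding (1B); sizeof = 8, alignof = 4
0..8  layer  (8B, 4-aligned)
within Event: format at 6
0 + 6 = 6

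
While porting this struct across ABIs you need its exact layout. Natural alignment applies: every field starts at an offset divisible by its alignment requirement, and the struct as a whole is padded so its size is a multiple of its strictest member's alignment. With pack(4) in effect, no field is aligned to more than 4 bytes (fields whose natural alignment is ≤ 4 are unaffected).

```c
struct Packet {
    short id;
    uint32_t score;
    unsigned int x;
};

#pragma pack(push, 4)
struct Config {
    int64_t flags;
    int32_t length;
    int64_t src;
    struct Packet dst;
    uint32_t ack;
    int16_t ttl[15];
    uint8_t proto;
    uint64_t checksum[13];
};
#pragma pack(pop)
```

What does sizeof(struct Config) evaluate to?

172

Packet: 0..2  id  (2B, 2-aligned); 2..4  -- padding (2B); 4..8  score  (4B, 4-aligned); 8..12  x  (4B, 4-aligned); sizeof = 12, alignof = 4
0..8  flags  (8B, 4-aligned)
8..12  length  (4B, 4-aligned)
12..20  src  (8B, 4-aligned)
20..32  dst  (12B, 4-aligned)
32..36  ack  (4B, 4-aligned)
36..66  ttl  (30B, 2-aligned)
66..67  proto  (1B, 1-aligned)
67..68  -- padding (1B)
68..172  checksum  (104B, 4-aligned)
sizeof = 172, alignof = 4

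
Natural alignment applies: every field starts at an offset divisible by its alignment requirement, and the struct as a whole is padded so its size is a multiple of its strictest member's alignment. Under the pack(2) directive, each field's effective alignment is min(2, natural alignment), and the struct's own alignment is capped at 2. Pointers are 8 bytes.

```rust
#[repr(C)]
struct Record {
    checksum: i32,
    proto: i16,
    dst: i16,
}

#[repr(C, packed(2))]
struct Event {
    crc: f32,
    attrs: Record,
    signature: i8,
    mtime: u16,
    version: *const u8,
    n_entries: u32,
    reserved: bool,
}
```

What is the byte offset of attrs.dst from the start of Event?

Record: 0..4  checksum  (4B, 4-aligned); 4..6  proto  (2B, 2-aligned); 6..8  dst  (2B, 2-aligned); sizeof = 8, alignof = 4
0..4  crc  (4B, 2-aligned)
4..12  attrs  (8B, 2-aligned)
within Record: dst at 6
4 + 6 = 10

10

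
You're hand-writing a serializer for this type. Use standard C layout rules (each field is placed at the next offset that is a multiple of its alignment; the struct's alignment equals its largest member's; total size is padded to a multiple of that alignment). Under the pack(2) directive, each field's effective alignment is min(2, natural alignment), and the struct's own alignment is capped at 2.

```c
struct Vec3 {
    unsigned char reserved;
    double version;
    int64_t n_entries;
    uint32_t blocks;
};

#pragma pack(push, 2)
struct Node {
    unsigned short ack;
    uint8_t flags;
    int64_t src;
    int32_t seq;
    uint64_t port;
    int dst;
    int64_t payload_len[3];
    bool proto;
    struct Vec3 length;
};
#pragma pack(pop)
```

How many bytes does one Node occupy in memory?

Vec3: 0..1  reserved  (1B, 1-aligned); 1..8  -- padding (7B); 8..16  version  (8B, 8-aligned); 16..24  n_entries  (8B, 8-aligned); 24..28  blocks  (4B, 4-aligned); 28..32  -- tail padding (4B); sizeof = 32, alignof = 8
0..2  ack  (2B, 2-aligned)
2..3  flags  (1B, 1-aligned)
3..4  -- padding (1B)
4..12  src  (8B, 2-aligned)
12..16  seq  (4B, 2-aligned)
16..24  port  (8B, 2-aligned)
24..28  dst  (4B, 2-aligned)
28..52  payload_len  (24B, 2-aligned)
52..53  proto  (1B, 1-aligned)
53..54  -- padding (1B)
54..86  length  (32B, 2-aligned)
sizeof = 86, alignof = 2

86 bytes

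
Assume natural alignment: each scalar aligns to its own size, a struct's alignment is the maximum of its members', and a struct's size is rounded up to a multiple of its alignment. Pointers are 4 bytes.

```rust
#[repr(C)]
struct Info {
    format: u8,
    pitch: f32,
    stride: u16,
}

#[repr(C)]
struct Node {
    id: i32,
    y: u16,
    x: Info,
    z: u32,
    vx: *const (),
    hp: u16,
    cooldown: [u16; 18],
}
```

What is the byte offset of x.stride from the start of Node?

16

Info: 0..1  format  (1B, 1-aligned); 1..4  -- padding (3B); 4..8  pitch  (4B, 4-aligned); 8..10  stride  (2B, 2-aligned); 10..12  -- tail padding (2B); sizeof = 12, alignof = 4
0..4  id  (4B, 4-aligned)
4..6  y  (2B, 2-aligned)
6..8  -- padding (2B)
8..20  x  (12B, 4-aligned)
within Info: stride at 8
8 + 8 = 16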